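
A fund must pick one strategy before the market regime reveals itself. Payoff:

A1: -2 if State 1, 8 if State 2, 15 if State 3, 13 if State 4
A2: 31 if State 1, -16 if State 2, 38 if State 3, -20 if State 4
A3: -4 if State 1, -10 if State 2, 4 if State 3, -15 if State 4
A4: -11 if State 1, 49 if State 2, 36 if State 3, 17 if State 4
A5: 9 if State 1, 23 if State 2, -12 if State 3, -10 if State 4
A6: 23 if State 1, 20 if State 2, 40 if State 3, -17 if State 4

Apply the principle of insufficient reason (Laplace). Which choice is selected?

Row averages: A1=8.5, A2=8.25, A3=-6.25, A4=22.75, A5=2.5, A6=16.5
Highest average = 22.75 → A4.

A4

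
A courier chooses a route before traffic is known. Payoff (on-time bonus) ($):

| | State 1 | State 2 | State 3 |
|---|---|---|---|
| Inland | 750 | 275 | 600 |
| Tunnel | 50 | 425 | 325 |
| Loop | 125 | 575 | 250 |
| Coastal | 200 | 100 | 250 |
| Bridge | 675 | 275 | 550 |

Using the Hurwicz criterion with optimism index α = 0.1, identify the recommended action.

Inland

Inland: 0.1·750 + 0.9·275 = 322.5
Tunnel: 0.1·425 + 0.9·50 = 87.5
Loop: 0.1·575 + 0.9·125 = 170
Coastal: 0.1·250 + 0.9·100 = 115
Bridge: 0.1·675 + 0.9·275 = 315
Highest Hurwicz score = 322.5 → Inland.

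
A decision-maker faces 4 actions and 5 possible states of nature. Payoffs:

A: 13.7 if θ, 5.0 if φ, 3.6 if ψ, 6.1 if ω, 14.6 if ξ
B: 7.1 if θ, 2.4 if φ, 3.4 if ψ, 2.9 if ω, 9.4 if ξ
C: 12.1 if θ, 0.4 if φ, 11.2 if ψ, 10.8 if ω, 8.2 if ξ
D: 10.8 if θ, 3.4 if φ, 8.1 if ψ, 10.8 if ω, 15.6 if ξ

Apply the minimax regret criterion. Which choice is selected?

Column bests: θ=13.7, φ=5.0, ψ=11.2, ω=10.8, ξ=15.6.
A regrets: 0.0, 0.0, 7.6, 4.7, 1.0 → max 7.6
B regrets: 6.6, 2.6, 7.8, 7.9, 6.2 → max 7.9
C regrets: 1.6, 4.6, 0.0, 0.0, 7.4 → max 7.4
D regrets: 2.9, 1.6, 3.1, 0.0, 0.0 → max 3.1
Smallest max regret = 3.1 → D.

D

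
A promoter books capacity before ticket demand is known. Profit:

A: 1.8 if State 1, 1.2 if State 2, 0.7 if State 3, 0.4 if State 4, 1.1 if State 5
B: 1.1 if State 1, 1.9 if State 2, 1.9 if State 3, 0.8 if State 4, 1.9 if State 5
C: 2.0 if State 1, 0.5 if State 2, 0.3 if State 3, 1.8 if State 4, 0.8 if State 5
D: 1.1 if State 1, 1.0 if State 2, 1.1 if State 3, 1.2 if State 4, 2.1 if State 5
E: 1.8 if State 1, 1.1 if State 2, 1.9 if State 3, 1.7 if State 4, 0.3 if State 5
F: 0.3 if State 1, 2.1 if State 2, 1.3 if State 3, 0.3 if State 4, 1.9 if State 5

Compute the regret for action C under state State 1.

Best payoff under State 1 is 2.0.
Regret = 2.0 − 2.0 = 0.0.

0.0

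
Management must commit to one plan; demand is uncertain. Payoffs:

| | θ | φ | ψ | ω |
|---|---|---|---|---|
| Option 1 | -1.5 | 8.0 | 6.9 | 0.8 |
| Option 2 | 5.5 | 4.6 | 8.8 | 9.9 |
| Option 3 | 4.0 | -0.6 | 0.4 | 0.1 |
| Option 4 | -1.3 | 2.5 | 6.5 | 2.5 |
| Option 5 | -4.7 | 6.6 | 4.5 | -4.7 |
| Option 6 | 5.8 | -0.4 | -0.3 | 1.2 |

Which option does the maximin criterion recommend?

Row minima: Option 1=-1.5, Option 2=4.6, Option 3=-0.6, Option 4=-1.3, Option 5=-4.7, Option 6=-0.4
Best worst-case = 4.6 → Option 2.

Option 2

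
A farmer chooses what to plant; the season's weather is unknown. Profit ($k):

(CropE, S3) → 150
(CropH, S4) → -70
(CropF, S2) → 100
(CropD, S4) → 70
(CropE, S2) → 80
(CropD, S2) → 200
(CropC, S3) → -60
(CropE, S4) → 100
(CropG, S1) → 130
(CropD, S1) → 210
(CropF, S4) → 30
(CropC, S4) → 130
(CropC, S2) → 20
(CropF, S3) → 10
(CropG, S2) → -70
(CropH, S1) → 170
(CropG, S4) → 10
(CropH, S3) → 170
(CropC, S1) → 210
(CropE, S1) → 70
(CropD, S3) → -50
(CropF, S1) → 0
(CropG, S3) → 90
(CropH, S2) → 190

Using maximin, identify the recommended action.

CropE

Row minima: CropC=-60, CropH=-70, CropE=70, CropG=-70, CropD=-50, CropF=0
Best worst-case = 70 → CropE.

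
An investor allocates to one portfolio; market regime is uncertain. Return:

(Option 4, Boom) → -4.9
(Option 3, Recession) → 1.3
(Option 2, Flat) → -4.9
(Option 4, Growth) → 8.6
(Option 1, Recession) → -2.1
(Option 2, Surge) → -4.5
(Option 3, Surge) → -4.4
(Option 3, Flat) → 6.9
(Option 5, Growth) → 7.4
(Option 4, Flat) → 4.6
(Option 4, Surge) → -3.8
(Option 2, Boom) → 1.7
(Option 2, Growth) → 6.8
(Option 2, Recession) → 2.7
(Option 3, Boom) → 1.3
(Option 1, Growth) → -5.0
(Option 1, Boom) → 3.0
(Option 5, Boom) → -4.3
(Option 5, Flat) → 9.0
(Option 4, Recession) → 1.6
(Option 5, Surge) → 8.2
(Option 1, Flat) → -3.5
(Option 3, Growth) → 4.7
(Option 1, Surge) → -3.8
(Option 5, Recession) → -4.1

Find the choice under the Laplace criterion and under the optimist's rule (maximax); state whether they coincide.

Row averages: Option 1=-2.28, Option 2=0.36, Option 3=1.96, Option 4=1.22, Option 5=3.24
Highest average = 3.24 → Option 5.
Row maxima: Option 1=3.0, Option 2=6.8, Option 3=6.9, Option 4=8.6, Option 5=9.0
Best best-case = 9.0 → Option 5.

laplace → Option 5; maximax → Option 5 (agree)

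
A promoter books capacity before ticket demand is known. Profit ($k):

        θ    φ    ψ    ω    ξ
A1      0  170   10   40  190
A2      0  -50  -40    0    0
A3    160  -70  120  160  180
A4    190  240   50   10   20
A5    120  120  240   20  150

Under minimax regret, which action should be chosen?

Column bests: θ=190, φ=240, ψ=240, ω=160, ξ=190.
A1 regrets: 190, 70, 230, 120, 0 → max 230
A2 regrets: 190, 290, 280, 160, 190 → max 290
A3 regrets: 30, 310, 120, 0, 10 → max 310
A4 regrets: 0, 0, 190, 150, 170 → max 190
A5 regrets: 70, 120, 0, 140, 40 → max 140
Smallest max regret = 140 → A5.

A5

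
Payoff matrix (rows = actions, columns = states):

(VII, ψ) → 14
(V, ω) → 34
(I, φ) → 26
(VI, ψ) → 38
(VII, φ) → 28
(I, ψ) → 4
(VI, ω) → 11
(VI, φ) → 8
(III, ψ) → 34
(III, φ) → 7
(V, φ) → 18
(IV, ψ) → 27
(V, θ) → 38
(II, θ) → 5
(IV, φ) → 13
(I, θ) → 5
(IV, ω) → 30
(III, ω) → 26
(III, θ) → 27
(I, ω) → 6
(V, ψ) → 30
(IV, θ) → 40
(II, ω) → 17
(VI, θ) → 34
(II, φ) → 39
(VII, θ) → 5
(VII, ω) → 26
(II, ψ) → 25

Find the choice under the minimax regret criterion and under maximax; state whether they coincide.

minimax regret → V; maximax → IV (disagree)

Column bests: θ=40, φ=39, ψ=38, ω=34.
I regrets: 35, 13, 34, 28 → max 35
II regrets: 35, 0, 13, 17 → max 35
III regrets: 13, 32, 4, 8 → max 32
IV regrets: 0, 26, 11, 4 → max 26
V regrets: 2, 21, 8, 0 → max 21
VI regrets: 6, 31, 0, 23 → max 31
VII regrets: 35, 11, 24, 8 → max 35
Smallest max regret = 21 → V.
Row maxima: I=26, II=39, III=34, IV=40, V=38, VI=38, VII=28
Best best-case = 40 → IV.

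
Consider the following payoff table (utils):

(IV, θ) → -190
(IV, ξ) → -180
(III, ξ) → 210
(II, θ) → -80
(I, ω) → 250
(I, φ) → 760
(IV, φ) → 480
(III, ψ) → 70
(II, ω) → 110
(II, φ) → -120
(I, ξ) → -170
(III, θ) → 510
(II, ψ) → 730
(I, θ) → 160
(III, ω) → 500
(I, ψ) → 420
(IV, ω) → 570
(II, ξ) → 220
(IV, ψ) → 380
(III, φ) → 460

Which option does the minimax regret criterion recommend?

Column bests: θ=510, φ=760, ψ=730, ω=570, ξ=220.
I regrets: 350, 0, 310, 320, 390 → max 390
II regrets: 590, 880, 0, 460, 0 → max 880
III regrets: 0, 300, 660, 70, 10 → max 660
IV regrets: 700, 280, 350, 0, 400 → max 700
Smallest max regret = 390 → I.

I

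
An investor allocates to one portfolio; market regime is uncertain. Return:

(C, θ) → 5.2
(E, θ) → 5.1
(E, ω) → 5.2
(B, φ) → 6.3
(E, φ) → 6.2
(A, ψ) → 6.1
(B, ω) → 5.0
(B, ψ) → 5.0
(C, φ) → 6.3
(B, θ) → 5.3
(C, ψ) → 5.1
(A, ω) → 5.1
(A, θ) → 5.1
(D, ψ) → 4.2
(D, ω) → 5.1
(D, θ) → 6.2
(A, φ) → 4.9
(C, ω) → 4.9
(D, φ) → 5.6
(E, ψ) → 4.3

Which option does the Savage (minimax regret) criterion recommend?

C

Column bests: θ=6.2, φ=6.3, ψ=6.1, ω=5.2.
A regrets: 1.1, 1.4, 0.0, 0.1 → max 1.4
B regrets: 0.9, 0.0, 1.1, 0.2 → max 1.1
C regrets: 1.0, 0.0, 1.0, 0.3 → max 1.0
D regrets: 0.0, 0.7, 1.9, 0.1 → max 1.9
E regrets: 1.1, 0.1, 1.8, 0.0 → max 1.8
Smallest max regret = 1.0 → C.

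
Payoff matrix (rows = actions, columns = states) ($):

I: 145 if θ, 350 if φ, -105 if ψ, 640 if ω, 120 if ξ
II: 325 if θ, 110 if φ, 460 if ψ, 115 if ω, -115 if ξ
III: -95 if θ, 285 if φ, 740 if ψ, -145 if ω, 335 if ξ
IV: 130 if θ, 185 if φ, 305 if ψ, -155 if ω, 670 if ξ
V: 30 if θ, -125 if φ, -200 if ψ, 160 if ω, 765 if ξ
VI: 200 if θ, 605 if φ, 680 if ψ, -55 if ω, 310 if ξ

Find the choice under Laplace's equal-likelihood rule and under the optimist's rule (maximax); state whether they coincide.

laplace → VI; maximax → V (disagree)

Row averages: I=230, II=179, III=224, IV=227, V=126, VI=348
Highest average = 348 → VI.
Row maxima: I=640, II=460, III=740, IV=670, V=765, VI=680
Best best-case = 765 → V.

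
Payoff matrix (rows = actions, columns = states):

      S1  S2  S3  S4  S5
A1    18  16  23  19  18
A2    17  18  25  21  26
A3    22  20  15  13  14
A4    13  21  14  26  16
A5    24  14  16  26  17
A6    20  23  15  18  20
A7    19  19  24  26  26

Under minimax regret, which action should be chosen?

Column bests: S1=24, S2=23, S3=25, S4=26, S5=26.
A1 regrets: 6, 7, 2, 7, 8 → max 8
A2 regrets: 7, 5, 0, 5, 0 → max 7
A3 regrets: 2, 3, 10, 13, 12 → max 13
A4 regrets: 11, 2, 11, 0, 10 → max 11
A5 regrets: 0, 9, 9, 0, 9 → max 9
A6 regrets: 4, 0, 10, 8, 6 → max 10
A7 regrets: 5, 4, 1, 0, 0 → max 5
Smallest max regret = 5 → A7.

A7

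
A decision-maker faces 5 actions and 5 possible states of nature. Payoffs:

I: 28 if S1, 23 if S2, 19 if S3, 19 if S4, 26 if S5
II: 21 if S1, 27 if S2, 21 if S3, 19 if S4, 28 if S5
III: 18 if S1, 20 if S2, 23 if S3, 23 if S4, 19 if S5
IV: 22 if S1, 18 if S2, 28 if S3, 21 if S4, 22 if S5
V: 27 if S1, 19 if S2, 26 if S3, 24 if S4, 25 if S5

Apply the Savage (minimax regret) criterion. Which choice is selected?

Column bests: S1=28, S2=27, S3=28, S4=24, S5=28.
I regrets: 0, 4, 9, 5, 2 → max 9
II regrets: 7, 0, 7, 5, 0 → max 7
III regrets: 10, 7, 5, 1, 9 → max 10
IV regrets: 6, 9, 0, 3, 6 → max 9
V regrets: 1, 8, 2, 0, 3 → max 8
Smallest max regret = 7 → II.

II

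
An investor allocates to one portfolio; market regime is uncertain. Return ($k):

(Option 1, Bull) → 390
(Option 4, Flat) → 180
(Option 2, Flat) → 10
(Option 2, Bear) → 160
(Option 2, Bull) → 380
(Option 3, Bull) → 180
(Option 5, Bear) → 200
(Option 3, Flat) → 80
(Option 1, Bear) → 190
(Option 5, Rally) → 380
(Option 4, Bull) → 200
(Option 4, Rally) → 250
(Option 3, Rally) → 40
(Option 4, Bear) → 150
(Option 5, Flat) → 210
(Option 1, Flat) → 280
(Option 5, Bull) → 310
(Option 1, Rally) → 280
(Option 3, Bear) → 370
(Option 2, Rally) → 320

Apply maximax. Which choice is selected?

Option 1

Row maxima: Option 1=390, Option 2=380, Option 3=370, Option 4=250, Option 5=380
Best best-case = 390 → Option 1.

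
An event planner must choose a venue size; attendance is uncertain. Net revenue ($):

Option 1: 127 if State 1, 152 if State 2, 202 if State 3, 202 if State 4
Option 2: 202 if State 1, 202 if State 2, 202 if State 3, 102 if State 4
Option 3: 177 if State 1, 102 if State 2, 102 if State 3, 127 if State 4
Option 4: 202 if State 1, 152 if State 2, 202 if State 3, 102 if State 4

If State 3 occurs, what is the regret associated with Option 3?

Best payoff under State 3 is 202.
Regret = 202 − 102 = 100.

100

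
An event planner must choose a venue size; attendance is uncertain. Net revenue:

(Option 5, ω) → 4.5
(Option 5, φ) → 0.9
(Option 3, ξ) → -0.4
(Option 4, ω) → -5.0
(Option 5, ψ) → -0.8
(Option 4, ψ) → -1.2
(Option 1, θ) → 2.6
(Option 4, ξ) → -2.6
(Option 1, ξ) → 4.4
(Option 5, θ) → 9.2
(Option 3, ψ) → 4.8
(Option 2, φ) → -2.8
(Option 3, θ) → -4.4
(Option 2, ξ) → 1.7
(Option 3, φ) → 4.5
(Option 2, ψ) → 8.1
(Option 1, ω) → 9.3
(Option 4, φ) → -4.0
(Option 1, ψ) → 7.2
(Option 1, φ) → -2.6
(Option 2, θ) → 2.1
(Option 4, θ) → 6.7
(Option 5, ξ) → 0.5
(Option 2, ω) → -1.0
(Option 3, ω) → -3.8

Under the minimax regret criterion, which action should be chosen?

Option 1

Column bests: θ=9.2, φ=4.5, ψ=8.1, ω=9.3, ξ=4.4.
Option 1 regrets: 6.6, 7.1, 0.9, 0.0, 0.0 → max 7.1
Option 2 regrets: 7.1, 7.3, 0.0, 10.3, 2.7 → max 10.3
Option 3 regrets: 13.6, 0.0, 3.3, 13.1, 4.8 → max 13.6
Option 4 regrets: 2.5, 8.5, 9.3, 14.3, 7.0 → max 14.3
Option 5 regrets: 0.0, 3.6, 8.9, 4.8, 3.9 → max 8.9
Smallest max regret = 7.1 → Option 1.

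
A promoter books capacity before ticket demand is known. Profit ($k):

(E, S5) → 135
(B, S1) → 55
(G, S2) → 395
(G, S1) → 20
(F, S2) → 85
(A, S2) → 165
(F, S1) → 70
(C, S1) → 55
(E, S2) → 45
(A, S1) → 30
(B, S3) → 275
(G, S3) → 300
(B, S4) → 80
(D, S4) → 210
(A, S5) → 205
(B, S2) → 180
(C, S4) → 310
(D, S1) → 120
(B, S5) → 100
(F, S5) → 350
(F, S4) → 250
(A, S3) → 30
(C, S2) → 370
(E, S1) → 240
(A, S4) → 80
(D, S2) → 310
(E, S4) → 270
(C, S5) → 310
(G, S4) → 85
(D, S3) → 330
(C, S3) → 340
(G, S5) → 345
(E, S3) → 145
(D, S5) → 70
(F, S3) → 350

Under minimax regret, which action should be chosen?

Column bests: S1=240, S2=395, S3=350, S4=310, S5=350.
A regrets: 210, 230, 320, 230, 145 → max 320
B regrets: 185, 215, 75, 230, 250 → max 250
C regrets: 185, 25, 10, 0, 40 → max 185
D regrets: 120, 85, 20, 100, 280 → max 280
E regrets: 0, 350, 205, 40, 215 → max 350
F regrets: 170, 310, 0, 60, 0 → max 310
G regrets: 220, 0, 50, 225, 5 → max 225
Smallest max regret = 185 → C.

C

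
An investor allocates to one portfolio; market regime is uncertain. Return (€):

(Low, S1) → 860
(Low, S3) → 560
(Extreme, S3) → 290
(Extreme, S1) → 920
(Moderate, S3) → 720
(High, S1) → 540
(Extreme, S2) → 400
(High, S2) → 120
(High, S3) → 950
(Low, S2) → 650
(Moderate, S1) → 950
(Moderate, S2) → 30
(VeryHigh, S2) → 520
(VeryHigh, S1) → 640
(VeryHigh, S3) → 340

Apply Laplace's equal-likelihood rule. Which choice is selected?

Row averages: Low=690, Moderate=1700/3, High=1610/3, VeryHigh=500, Extreme=1610/3
Highest average = 690 → Low.

Low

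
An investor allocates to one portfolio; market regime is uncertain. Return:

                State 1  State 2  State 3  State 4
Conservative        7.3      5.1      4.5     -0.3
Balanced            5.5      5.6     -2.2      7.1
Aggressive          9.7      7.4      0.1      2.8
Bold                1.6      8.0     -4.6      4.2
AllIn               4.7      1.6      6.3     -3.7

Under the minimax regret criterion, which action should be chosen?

Column bests: State 1=9.7, State 2=8.0, State 3=6.3, State 4=7.1.
Conservative regrets: 2.4, 2.9, 1.8, 7.4 → max 7.4
Balanced regrets: 4.2, 2.4, 8.5, 0.0 → max 8.5
Aggressive regrets: 0.0, 0.6, 6.2, 4.3 → max 6.2
Bold regrets: 8.1, 0.0, 10.9, 2.9 → max 10.9
AllIn regrets: 5.0, 6.4, 0.0, 10.8 → max 10.8
Smallest max regret = 6.2 → Aggressive.

Aggressive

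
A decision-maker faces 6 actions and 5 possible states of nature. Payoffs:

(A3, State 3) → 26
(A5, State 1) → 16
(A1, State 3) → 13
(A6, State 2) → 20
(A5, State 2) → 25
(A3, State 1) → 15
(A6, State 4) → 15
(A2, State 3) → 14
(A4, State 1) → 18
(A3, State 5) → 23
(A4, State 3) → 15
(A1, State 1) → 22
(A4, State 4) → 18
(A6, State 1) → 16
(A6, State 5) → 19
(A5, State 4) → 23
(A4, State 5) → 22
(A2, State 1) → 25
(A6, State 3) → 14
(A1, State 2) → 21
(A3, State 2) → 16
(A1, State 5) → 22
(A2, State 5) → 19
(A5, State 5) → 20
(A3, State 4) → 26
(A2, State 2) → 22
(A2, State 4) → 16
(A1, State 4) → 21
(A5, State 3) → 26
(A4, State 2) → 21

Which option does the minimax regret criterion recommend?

A5

Column bests: State 1=25, State 2=25, State 3=26, State 4=26, State 5=23.
A1 regrets: 3, 4, 13, 5, 1 → max 13
A2 regrets: 0, 3, 12, 10, 4 → max 12
A3 regrets: 10, 9, 0, 0, 0 → max 10
A4 regrets: 7, 4, 11, 8, 1 → max 11
A5 regrets: 9, 0, 0, 3, 3 → max 9
A6 regrets: 9, 5, 12, 11, 4 → max 12
Smallest max regret = 9 → A5.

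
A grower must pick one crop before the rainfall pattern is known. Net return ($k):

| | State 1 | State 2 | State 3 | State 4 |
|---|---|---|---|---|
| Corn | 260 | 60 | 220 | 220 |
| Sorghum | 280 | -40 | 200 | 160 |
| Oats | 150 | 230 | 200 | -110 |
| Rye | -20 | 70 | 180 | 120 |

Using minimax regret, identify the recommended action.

Column bests: State 1=280, State 2=230, State 3=220, State 4=220.
Corn regrets: 20, 170, 0, 0 → max 170
Sorghum regrets: 0, 270, 20, 60 → max 270
Oats regrets: 130, 0, 20, 330 → max 330
Rye regrets: 300, 160, 40, 100 → max 300
Smallest max regret = 170 → Corn.

Corn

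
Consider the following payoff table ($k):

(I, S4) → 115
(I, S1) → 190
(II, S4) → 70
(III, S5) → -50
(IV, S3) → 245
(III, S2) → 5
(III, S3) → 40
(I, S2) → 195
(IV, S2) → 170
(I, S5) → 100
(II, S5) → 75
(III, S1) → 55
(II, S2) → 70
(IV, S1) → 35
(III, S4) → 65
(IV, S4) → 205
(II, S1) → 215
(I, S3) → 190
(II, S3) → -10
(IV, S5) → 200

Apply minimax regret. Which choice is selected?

Column bests: S1=215, S2=195, S3=245, S4=205, S5=200.
I regrets: 25, 0, 55, 90, 100 → max 100
II regrets: 0, 125, 255, 135, 125 → max 255
III regrets: 160, 190, 205, 140, 250 → max 250
IV regrets: 180, 25, 0, 0, 0 → max 180
Smallest max regret = 100 → I.

I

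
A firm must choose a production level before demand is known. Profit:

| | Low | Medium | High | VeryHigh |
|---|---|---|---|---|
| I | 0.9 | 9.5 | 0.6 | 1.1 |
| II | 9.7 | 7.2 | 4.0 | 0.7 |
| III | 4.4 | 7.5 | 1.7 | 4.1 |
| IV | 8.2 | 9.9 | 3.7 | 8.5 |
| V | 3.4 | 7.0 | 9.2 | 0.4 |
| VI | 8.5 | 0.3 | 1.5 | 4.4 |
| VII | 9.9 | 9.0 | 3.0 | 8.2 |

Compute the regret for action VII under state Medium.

Best payoff under Medium is 9.9.
Regret = 9.9 − 9.0 = 0.9.

0.9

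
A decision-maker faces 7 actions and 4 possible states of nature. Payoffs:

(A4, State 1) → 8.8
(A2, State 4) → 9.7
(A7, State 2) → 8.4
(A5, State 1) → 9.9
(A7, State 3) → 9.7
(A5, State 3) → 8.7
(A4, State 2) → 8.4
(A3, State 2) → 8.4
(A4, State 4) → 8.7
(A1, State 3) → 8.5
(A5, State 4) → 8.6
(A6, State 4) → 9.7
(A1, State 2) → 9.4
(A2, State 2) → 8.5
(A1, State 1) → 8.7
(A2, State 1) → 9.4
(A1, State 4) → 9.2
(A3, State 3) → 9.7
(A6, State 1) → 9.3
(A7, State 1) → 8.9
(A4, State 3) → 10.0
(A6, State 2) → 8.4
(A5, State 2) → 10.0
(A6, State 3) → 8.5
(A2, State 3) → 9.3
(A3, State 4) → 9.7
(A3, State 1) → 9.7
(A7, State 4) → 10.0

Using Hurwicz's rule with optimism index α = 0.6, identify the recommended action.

A1: 0.6·9.4 + 0.4·8.5 = 9.04
A2: 0.6·9.7 + 0.4·8.5 = 9.22
A3: 0.6·9.7 + 0.4·8.4 = 9.18
A4: 0.6·10.0 + 0.4·8.4 = 9.36
A5: 0.6·10.0 + 0.4·8.6 = 9.44
A6: 0.6·9.7 + 0.4·8.4 = 9.18
A7: 0.6·10.0 + 0.4·8.4 = 9.36
Highest Hurwicz score = 9.44 → A5.

A5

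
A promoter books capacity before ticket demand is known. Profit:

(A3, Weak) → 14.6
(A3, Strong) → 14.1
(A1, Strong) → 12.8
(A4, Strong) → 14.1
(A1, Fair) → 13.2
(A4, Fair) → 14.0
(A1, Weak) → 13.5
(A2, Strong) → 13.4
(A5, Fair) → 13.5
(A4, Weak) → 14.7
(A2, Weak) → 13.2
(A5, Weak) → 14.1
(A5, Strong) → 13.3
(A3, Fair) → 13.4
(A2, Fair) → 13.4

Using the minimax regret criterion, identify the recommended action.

A4

Column bests: Weak=14.7, Fair=14.0, Strong=14.1.
A1 regrets: 1.2, 0.8, 1.3 → max 1.3
A2 regrets: 1.5, 0.6, 0.7 → max 1.5
A3 regrets: 0.1, 0.6, 0.0 → max 0.6
A4 regrets: 0.0, 0.0, 0.0 → max 0.0
A5 regrets: 0.6, 0.5, 0.8 → max 0.8
Smallest max regret = 0.0 → A4.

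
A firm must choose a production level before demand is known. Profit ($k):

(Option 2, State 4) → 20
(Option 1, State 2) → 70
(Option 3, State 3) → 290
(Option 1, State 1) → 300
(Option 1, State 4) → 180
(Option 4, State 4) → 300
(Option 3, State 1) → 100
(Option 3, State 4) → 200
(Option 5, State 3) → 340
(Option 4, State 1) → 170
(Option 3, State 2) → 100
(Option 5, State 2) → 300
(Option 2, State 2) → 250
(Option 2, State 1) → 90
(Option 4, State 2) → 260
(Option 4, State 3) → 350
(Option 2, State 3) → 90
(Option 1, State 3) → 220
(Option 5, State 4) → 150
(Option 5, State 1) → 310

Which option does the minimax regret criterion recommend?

Column bests: State 1=310, State 2=300, State 3=350, State 4=300.
Option 1 regrets: 10, 230, 130, 120 → max 230
Option 2 regrets: 220, 50, 260, 280 → max 280
Option 3 regrets: 210, 200, 60, 100 → max 210
Option 4 regrets: 140, 40, 0, 0 → max 140
Option 5 regrets: 0, 0, 10, 150 → max 150
Smallest max regret = 140 → Option 4.

Option 4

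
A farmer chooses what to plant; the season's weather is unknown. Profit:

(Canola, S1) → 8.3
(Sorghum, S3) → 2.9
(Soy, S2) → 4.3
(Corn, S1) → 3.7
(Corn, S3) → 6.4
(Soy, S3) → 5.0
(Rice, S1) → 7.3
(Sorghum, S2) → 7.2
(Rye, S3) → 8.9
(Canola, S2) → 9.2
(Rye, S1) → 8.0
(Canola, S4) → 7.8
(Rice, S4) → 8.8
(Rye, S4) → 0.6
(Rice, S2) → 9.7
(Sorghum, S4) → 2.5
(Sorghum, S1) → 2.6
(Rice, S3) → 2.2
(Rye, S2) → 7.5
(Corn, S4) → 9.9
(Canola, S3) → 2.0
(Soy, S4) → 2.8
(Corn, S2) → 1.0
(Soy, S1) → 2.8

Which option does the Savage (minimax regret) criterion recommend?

Rice

Column bests: S1=8.3, S2=9.7, S3=8.9, S4=9.9.
Rye regrets: 0.3, 2.2, 0.0, 9.3 → max 9.3
Soy regrets: 5.5, 5.4, 3.9, 7.1 → max 7.1
Corn regrets: 4.6, 8.7, 2.5, 0.0 → max 8.7
Canola regrets: 0.0, 0.5, 6.9, 2.1 → max 6.9
Rice regrets: 1.0, 0.0, 6.7, 1.1 → max 6.7
Sorghum regrets: 5.7, 2.5, 6.0, 7.4 → max 7.4
Smallest max regret = 6.7 → Rice.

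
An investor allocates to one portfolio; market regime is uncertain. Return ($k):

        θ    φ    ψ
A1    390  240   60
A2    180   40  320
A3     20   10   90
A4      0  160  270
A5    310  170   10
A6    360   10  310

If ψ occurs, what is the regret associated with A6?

Best payoff under ψ is 320.
Regret = 320 − 310 = 10.

10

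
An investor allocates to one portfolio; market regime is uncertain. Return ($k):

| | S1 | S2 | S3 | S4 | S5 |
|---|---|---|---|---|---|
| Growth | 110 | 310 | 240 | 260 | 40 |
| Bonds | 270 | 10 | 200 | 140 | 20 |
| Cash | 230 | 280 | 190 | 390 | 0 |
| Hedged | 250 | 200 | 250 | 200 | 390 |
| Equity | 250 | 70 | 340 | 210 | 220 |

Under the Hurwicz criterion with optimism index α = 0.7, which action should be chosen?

Hedged

Growth: 0.7·310 + 0.3·40 = 229
Bonds: 0.7·270 + 0.3·10 = 192
Cash: 0.7·390 + 0.3·0 = 273
Hedged: 0.7·390 + 0.3·200 = 333
Equity: 0.7·340 + 0.3·70 = 259
Highest Hurwicz score = 333 → Hedged.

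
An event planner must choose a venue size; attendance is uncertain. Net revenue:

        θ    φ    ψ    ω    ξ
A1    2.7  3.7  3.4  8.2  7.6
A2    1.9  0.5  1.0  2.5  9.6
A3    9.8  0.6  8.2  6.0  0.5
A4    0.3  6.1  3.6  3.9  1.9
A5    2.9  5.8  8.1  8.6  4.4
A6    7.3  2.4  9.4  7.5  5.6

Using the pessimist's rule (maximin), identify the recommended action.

Row minima: A1=2.7, A2=0.5, A3=0.5, A4=0.3, A5=2.9, A6=2.4
Best worst-case = 2.9 → A5.

A5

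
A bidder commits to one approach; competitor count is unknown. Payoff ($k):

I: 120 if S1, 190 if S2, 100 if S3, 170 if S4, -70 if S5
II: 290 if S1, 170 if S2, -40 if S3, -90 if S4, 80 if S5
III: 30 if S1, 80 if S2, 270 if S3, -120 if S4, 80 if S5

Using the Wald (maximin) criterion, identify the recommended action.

I

Row minima: I=-70, II=-90, III=-120
Best worst-case = -70 → I.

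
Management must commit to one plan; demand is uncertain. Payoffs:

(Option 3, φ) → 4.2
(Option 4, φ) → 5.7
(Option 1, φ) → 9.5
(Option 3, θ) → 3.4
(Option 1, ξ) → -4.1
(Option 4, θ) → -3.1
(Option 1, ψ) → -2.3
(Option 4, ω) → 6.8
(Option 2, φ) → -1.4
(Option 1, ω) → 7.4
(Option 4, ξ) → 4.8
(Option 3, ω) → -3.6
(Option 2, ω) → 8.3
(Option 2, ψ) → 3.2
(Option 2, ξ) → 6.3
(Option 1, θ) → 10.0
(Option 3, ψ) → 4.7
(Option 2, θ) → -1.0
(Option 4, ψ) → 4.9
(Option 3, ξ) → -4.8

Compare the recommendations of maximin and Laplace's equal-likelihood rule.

Row minima: Option 1=-4.1, Option 2=-1.4, Option 3=-4.8, Option 4=-3.1
Best worst-case = -1.4 → Option 2.
Row averages: Option 1=4.1, Option 2=3.08, Option 3=0.78, Option 4=3.82
Highest average = 4.1 → Option 1.

maximin → Option 2; laplace → Option 1 (disagree)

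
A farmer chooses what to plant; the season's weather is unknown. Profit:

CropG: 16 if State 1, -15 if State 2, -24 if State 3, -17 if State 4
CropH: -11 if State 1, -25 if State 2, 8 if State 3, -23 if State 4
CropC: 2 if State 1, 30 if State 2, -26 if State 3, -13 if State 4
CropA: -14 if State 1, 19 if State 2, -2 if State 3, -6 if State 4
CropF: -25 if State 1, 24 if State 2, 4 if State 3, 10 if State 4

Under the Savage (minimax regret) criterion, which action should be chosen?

Column bests: State 1=16, State 2=30, State 3=8, State 4=10.
CropG regrets: 0, 45, 32, 27 → max 45
CropH regrets: 27, 55, 0, 33 → max 55
CropC regrets: 14, 0, 34, 23 → max 34
CropA regrets: 30, 11, 10, 16 → max 30
CropF regrets: 41, 6, 4, 0 → max 41
Smallest max regret = 30 → CropA.

CropA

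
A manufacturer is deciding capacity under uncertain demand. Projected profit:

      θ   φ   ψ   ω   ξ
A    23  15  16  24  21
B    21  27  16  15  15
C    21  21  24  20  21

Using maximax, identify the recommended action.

B

Row maxima: A=24, B=27, C=24
Best best-case = 27 → B.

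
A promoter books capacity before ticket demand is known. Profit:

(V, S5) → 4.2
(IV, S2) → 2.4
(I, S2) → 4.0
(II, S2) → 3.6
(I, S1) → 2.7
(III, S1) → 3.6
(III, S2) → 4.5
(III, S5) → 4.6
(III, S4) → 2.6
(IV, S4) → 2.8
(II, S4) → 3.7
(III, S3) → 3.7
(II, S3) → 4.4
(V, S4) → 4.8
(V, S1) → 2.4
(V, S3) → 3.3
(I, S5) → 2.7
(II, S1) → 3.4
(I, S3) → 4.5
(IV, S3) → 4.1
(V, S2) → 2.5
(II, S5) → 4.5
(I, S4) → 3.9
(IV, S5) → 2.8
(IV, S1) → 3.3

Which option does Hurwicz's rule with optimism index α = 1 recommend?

I: 1·4.5 + 0·2.7 = 4.5
II: 1·4.5 + 0·3.4 = 4.5
III: 1·4.6 + 0·2.6 = 4.6
IV: 1·4.1 + 0·2.4 = 4.1
V: 1·4.8 + 0·2.4 = 4.8
Highest Hurwicz score = 4.8 → V.

V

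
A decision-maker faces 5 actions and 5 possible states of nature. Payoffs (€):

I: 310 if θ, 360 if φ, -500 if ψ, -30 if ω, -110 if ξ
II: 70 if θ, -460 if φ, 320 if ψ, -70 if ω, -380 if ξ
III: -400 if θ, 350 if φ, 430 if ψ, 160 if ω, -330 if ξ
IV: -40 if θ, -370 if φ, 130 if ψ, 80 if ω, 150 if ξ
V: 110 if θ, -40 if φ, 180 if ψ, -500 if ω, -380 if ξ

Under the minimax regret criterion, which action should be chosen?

V

Column bests: θ=310, φ=360, ψ=430, ω=160, ξ=150.
I regrets: 0, 0, 930, 190, 260 → max 930
II regrets: 240, 820, 110, 230, 530 → max 820
III regrets: 710, 10, 0, 0, 480 → max 710
IV regrets: 350, 730, 300, 80, 0 → max 730
V regrets: 200, 400, 250, 660, 530 → max 660
Smallest max regret = 660 → V.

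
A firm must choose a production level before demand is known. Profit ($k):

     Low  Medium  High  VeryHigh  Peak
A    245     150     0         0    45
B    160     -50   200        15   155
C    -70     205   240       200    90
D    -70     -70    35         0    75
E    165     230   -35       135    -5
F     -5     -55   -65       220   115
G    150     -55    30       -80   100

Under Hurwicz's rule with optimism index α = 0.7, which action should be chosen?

A

A: 0.7·245 + 0.3·0 = 171.5
B: 0.7·200 + 0.3·(-50) = 125
C: 0.7·240 + 0.3·(-70) = 147
D: 0.7·75 + 0.3·(-70) = 31.5
E: 0.7·230 + 0.3·(-35) = 150.5
F: 0.7·220 + 0.3·(-65) = 134.5
G: 0.7·150 + 0.3·(-80) = 81
Highest Hurwicz score = 171.5 → A.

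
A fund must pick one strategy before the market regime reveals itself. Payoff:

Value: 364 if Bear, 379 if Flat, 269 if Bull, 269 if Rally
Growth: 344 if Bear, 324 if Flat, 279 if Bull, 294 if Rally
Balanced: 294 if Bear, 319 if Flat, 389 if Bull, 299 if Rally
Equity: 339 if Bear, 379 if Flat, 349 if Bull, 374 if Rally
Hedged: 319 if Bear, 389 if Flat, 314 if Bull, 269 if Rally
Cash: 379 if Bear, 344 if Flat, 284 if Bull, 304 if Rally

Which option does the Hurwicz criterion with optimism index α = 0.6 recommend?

Value: 0.6·379 + 0.4·269 = 335
Growth: 0.6·344 + 0.4·279 = 318
Balanced: 0.6·389 + 0.4·294 = 351
Equity: 0.6·379 + 0.4·339 = 363
Hedged: 0.6·389 + 0.4·269 = 341
Cash: 0.6·379 + 0.4·284 = 341
Highest Hurwicz score = 363 → Equity.

Equity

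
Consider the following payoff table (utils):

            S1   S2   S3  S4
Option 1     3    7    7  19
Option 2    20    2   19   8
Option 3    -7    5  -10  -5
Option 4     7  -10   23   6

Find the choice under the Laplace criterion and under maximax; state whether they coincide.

Row averages: Option 1=9, Option 2=12.25, Option 3=-4.25, Option 4=6.5
Highest average = 12.25 → Option 2.
Row maxima: Option 1=19, Option 2=20, Option 3=5, Option 4=23
Best best-case = 23 → Option 4.

laplace → Option 2; maximax → Option 4 (disagree)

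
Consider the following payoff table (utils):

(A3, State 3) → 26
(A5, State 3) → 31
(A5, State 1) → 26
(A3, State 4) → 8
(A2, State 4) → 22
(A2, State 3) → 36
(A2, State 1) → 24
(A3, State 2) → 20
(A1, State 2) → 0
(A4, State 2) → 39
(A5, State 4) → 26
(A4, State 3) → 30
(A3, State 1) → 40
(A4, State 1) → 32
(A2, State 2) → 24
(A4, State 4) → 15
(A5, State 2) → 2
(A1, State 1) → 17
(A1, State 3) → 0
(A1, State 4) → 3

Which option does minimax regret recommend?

A4

Column bests: State 1=40, State 2=39, State 3=36, State 4=26.
A1 regrets: 23, 39, 36, 23 → max 39
A2 regrets: 16, 15, 0, 4 → max 16
A3 regrets: 0, 19, 10, 18 → max 19
A4 regrets: 8, 0, 6, 11 → max 11
A5 regrets: 14, 37, 5, 0 → max 37
Smallest max regret = 11 → A4.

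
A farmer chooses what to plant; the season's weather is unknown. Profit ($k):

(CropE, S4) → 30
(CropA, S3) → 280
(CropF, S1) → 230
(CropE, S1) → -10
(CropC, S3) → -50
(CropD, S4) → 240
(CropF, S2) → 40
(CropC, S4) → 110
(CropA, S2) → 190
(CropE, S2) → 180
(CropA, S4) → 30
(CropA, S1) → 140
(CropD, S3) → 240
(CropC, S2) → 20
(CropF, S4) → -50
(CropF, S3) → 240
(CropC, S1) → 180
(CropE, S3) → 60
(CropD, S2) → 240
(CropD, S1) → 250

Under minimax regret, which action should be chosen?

Column bests: S1=250, S2=240, S3=280, S4=240.
CropF regrets: 20, 200, 40, 290 → max 290
CropA regrets: 110, 50, 0, 210 → max 210
CropE regrets: 260, 60, 220, 210 → max 260
CropC regrets: 70, 220, 330, 130 → max 330
CropD regrets: 0, 0, 40, 0 → max 40
Smallest max regret = 40 → CropD.

CropD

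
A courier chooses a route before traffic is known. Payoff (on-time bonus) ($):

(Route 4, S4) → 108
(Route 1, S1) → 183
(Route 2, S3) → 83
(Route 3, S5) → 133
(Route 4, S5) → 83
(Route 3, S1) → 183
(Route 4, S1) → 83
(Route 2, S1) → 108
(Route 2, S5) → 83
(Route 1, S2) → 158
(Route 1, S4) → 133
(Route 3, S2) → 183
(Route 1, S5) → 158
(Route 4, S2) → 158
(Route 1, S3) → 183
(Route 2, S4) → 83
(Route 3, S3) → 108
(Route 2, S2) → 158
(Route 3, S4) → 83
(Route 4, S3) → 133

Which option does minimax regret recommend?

Column bests: S1=183, S2=183, S3=183, S4=133, S5=158.
Route 1 regrets: 0, 25, 0, 0, 0 → max 25
Route 2 regrets: 75, 25, 100, 50, 75 → max 100
Route 3 regrets: 0, 0, 75, 50, 25 → max 75
Route 4 regrets: 100, 25, 50, 25, 75 → max 100
Smallest max regret = 25 → Route 1.

Route 1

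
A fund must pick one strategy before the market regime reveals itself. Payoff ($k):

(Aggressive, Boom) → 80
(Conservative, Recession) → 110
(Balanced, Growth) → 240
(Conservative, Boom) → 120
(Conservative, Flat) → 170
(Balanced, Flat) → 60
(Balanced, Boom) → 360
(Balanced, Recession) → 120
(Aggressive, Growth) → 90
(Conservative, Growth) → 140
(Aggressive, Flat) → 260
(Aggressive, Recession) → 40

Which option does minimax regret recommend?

Balanced

Column bests: Recession=120, Flat=260, Growth=240, Boom=360.
Conservative regrets: 10, 90, 100, 240 → max 240
Balanced regrets: 0, 200, 0, 0 → max 200
Aggressive regrets: 80, 0, 150, 280 → max 280
Smallest max regret = 200 → Balanced.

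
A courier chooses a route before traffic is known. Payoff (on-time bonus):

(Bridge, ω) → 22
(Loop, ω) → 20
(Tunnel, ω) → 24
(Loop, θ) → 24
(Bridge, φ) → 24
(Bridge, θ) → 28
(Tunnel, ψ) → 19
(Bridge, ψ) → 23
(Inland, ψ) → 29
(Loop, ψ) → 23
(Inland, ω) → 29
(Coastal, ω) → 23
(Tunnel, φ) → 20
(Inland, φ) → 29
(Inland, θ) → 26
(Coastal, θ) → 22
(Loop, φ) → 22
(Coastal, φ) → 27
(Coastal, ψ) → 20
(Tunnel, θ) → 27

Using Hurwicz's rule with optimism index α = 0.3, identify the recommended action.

Bridge: 0.3·28 + 0.7·22 = 23.8
Coastal: 0.3·27 + 0.7·20 = 22.1
Loop: 0.3·24 + 0.7·20 = 21.2
Inland: 0.3·29 + 0.7·26 = 26.9
Tunnel: 0.3·27 + 0.7·19 = 21.4
Highest Hurwicz score = 26.9 → Inland.

Inland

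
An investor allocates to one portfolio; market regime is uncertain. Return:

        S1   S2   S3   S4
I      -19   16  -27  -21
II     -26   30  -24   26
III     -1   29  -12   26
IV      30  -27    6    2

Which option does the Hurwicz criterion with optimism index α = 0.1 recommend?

III

I: 0.1·16 + 0.9·(-27) = -22.7
II: 0.1·30 + 0.9·(-26) = -20.4
III: 0.1·29 + 0.9·(-12) = -7.9
IV: 0.1·30 + 0.9·(-27) = -21.3
Highest Hurwicz score = -7.9 → III.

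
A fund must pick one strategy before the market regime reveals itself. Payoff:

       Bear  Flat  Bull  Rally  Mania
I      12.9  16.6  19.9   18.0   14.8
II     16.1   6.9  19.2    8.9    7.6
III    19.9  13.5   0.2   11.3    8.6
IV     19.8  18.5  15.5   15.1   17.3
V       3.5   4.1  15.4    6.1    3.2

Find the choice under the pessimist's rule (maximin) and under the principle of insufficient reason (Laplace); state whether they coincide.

maximin → IV; laplace → IV (agree)

Row minima: I=12.9, II=6.9, III=0.2, IV=15.1, V=3.2
Best worst-case = 15.1 → IV.
Row averages: I=16.44, II=11.74, III=10.7, IV=17.24, V=6.46
Highest average = 17.24 → IV.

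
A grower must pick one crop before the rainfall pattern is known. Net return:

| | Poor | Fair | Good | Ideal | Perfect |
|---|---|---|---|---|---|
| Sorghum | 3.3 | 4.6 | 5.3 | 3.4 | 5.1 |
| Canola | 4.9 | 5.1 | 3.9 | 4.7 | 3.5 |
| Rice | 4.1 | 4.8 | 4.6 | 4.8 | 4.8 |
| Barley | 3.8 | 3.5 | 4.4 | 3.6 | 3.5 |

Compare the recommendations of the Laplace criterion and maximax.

laplace → Rice; maximax → Sorghum (disagree)

Row averages: Sorghum=4.34, Canola=4.42, Rice=4.62, Barley=3.76
Highest average = 4.62 → Rice.
Row maxima: Sorghum=5.3, Canola=5.1, Rice=4.8, Barley=4.4
Best best-case = 5.3 → Sorghum.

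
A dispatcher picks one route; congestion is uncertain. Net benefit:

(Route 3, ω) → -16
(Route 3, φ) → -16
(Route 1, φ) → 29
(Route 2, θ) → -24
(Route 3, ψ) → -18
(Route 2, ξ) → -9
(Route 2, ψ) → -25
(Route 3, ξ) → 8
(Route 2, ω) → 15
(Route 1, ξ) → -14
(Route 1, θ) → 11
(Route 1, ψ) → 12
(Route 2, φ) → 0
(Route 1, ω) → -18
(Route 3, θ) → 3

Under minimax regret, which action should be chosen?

Column bests: θ=11, φ=29, ψ=12, ω=15, ξ=8.
Route 1 regrets: 0, 0, 0, 33, 22 → max 33
Route 2 regrets: 35, 29, 37, 0, 17 → max 37
Route 3 regrets: 8, 45, 30, 31, 0 → max 45
Smallest max regret = 33 → Route 1.

Route 1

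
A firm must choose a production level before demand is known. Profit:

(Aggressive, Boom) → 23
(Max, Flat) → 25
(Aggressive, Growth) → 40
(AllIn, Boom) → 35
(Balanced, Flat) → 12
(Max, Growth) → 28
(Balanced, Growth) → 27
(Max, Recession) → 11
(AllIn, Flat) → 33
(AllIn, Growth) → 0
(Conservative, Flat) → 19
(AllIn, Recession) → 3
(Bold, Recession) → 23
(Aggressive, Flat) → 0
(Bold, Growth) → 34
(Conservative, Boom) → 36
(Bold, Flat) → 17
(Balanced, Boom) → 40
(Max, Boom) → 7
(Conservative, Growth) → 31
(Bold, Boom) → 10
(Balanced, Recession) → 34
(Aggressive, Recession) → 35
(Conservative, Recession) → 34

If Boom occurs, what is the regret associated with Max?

33

Best payoff under Boom is 40.
Regret = 40 − 7 = 33.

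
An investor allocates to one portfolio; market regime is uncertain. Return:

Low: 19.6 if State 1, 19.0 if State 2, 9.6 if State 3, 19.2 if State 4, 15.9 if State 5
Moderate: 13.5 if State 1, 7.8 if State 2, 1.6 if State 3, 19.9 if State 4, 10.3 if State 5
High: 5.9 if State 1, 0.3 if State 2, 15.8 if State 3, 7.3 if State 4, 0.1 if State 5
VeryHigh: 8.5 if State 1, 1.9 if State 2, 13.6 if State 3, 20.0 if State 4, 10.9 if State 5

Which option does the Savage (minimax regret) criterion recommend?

Column bests: State 1=19.6, State 2=19.0, State 3=15.8, State 4=20.0, State 5=15.9.
Low regrets: 0.0, 0.0, 6.2, 0.8, 0.0 → max 6.2
Moderate regrets: 6.1, 11.2, 14.2, 0.1, 5.6 → max 14.2
High regrets: 13.7, 18.7, 0.0, 12.7, 15.8 → max 18.7
VeryHigh regrets: 11.1, 17.1, 2.2, 0.0, 5.0 → max 17.1
Smallest max regret = 6.2 → Low.

Low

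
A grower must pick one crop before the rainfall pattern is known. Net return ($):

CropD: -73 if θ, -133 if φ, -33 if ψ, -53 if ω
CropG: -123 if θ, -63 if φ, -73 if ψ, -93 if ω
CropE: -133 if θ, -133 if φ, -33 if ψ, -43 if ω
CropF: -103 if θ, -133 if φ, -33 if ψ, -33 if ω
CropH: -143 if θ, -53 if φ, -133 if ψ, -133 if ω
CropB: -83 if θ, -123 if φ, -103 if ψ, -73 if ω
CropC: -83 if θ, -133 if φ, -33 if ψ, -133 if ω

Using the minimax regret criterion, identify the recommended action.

Column bests: θ=-73, φ=-53, ψ=-33, ω=-33.
CropD regrets: 0, 80, 0, 20 → max 80
CropG regrets: 50, 10, 40, 60 → max 60
CropE regrets: 60, 80, 0, 10 → max 80
CropF regrets: 30, 80, 0, 0 → max 80
CropH regrets: 70, 0, 100, 100 → max 100
CropB regrets: 10, 70, 70, 40 → max 70
CropC regrets: 10, 80, 0, 100 → max 100
Smallest max regret = 60 → CropG.

CropG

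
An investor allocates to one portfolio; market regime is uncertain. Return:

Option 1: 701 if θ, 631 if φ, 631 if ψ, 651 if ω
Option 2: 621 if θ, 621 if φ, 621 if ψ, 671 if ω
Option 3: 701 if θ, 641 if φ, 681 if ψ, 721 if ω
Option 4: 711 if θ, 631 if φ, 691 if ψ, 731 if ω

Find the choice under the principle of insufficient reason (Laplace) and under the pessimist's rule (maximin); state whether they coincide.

Row averages: Option 1=653.5, Option 2=633.5, Option 3=686, Option 4=691
Highest average = 691 → Option 4.
Row minima: Option 1=631, Option 2=621, Option 3=641, Option 4=631
Best worst-case = 641 → Option 3.

laplace → Option 4; maximin → Option 3 (disagree)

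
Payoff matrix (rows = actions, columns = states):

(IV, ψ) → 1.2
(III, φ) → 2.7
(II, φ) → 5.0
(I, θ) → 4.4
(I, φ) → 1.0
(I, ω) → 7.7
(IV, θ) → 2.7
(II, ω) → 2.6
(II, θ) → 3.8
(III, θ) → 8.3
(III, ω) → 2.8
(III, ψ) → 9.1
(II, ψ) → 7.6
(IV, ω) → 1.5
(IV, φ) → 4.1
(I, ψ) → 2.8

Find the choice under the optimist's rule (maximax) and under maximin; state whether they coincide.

maximax → III; maximin → III (agree)

Row maxima: I=7.7, II=7.6, III=9.1, IV=4.1
Best best-case = 9.1 → III.
Row minima: I=1.0, II=2.6, III=2.7, IV=1.2
Best worst-case = 2.7 → III.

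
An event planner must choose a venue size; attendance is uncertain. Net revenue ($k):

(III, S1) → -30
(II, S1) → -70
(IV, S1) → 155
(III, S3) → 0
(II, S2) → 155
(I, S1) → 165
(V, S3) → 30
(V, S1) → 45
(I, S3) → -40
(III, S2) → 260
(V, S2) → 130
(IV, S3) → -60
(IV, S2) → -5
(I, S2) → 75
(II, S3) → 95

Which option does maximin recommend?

Row minima: I=-40, II=-70, III=-30, IV=-60, V=30
Best worst-case = 30 → V.

V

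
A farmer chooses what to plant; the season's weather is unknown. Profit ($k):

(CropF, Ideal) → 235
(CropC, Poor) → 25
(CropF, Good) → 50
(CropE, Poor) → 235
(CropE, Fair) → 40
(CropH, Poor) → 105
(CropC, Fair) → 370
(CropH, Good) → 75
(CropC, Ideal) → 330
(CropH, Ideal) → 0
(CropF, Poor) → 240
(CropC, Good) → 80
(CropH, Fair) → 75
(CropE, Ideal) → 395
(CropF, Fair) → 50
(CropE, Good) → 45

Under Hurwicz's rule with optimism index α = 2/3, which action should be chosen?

CropH: 2/3·105 + 1/3·0 = 70
CropC: 2/3·370 + 1/3·25 = 255
CropF: 2/3·240 + 1/3·50 = 530/3
CropE: 2/3·395 + 1/3·40 = 830/3
Highest Hurwicz score = 830/3 → CropE.

CropE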